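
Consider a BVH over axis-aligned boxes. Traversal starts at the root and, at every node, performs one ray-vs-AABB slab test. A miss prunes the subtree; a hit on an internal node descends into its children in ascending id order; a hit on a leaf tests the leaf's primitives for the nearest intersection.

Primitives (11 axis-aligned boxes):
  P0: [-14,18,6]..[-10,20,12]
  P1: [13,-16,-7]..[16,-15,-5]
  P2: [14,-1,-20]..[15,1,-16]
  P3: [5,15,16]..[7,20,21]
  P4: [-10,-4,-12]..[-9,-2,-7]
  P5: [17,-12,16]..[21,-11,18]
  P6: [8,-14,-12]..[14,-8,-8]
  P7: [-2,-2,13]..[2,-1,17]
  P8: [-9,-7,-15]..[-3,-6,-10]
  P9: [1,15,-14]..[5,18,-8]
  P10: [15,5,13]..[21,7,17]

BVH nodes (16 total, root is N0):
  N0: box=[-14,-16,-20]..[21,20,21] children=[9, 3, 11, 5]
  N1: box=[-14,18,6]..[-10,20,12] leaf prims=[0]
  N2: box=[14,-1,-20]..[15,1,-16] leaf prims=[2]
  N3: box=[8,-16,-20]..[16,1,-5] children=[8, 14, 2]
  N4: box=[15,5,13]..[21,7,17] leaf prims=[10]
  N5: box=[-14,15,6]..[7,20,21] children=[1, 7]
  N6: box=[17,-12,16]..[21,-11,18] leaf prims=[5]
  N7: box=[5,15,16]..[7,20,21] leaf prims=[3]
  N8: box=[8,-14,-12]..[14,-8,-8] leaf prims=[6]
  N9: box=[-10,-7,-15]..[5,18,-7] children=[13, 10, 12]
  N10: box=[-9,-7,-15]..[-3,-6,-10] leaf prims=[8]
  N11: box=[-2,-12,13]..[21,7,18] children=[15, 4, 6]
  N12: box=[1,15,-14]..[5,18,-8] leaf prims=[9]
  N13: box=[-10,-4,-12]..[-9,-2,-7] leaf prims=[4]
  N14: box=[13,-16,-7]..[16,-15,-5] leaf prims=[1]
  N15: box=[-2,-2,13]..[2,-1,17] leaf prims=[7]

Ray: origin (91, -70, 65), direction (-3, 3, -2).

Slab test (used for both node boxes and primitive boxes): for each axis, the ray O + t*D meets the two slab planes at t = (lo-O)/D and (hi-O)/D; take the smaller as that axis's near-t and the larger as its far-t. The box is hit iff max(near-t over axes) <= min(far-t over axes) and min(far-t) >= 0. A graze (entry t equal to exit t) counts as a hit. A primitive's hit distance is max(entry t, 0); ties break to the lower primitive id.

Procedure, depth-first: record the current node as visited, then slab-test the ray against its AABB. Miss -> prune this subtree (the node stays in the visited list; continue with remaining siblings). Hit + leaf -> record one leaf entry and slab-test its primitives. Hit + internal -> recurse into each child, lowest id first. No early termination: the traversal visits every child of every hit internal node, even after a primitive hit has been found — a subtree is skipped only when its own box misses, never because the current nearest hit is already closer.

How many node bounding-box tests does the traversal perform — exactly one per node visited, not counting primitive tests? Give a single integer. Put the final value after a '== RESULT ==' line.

Walk:
N0 x:[70/3,35] y:[18,30] z:[22,85/2] -> hit [70/3,30], descend [3, 5, 9, 11]
  N3 x:[25,83/3] y:[18,71/3] z:[35,85/2] -> miss, prune
  N5 x:[28,35] y:[85/3,30] z:[22,59/2] -> hit [85/3,59/2], descend [1, 7]
    N1 x:[101/3,35] y:[88/3,30] z:[53/2,59/2] -> miss, prune
    N7 x:[28,86/3] y:[85/3,30] z:[22,49/2] -> miss, prune
  N9 x:[86/3,101/3] y:[21,88/3] z:[36,40] -> miss, prune
  N11 x:[70/3,31] y:[58/3,77/3] z:[47/2,26] -> hit [47/2,77/3], descend [4, 6, 15]
    N4 x:[70/3,76/3] y:[25,77/3] z:[24,26] -> hit [25,76/3] leaf, test {P10@t=25}
    N6 x:[70/3,74/3] y:[58/3,59/3] z:[47/2,49/2] -> miss, prune
    N15 x:[89/3,31] y:[68/3,23] z:[24,26] -> miss, prune

10 AABB tests over nodes [0, 3, 5, 1, 7, 9, 11, 4, 6, 15]; 1 leaf entered; closest P10.

== RESULT ==
10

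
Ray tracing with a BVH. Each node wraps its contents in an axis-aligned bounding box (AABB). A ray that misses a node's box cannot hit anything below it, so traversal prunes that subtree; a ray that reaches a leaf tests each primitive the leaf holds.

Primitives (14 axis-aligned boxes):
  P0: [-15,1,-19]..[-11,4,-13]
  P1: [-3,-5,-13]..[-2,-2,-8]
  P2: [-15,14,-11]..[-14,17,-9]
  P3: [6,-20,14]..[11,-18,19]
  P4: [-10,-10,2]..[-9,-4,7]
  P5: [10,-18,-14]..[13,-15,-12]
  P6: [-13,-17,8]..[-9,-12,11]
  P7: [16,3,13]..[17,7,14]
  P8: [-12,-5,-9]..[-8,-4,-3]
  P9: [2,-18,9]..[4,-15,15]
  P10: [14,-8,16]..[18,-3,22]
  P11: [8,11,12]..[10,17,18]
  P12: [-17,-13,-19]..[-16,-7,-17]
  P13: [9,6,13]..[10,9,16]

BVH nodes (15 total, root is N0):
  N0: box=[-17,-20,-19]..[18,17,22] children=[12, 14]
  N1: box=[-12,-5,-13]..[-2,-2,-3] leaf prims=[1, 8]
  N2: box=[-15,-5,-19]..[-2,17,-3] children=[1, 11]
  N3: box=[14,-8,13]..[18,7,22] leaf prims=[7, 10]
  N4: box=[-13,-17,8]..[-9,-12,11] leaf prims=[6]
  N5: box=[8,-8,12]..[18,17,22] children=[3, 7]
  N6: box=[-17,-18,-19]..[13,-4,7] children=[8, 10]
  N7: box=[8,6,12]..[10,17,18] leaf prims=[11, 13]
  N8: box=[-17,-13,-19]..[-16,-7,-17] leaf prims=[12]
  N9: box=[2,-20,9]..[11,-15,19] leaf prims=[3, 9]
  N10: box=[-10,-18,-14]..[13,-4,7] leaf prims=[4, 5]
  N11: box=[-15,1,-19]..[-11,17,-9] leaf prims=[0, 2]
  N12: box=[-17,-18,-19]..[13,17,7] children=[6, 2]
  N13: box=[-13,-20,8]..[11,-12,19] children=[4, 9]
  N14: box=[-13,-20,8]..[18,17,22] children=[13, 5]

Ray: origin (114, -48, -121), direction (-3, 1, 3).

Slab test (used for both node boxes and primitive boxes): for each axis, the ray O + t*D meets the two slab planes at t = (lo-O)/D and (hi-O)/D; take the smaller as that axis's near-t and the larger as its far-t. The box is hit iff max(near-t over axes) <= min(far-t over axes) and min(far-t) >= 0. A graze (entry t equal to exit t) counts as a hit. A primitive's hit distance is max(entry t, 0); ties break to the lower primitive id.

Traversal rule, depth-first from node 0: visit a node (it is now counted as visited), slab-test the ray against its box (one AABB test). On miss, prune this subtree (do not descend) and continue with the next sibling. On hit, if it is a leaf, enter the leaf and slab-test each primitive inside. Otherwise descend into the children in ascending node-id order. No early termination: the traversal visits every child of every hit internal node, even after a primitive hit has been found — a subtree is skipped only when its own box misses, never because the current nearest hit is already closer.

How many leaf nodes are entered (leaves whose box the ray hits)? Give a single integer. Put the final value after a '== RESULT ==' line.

Traverse from the root:
N0 x:[32,131/3] y:[28,65] z:[34,143/3] -> hit [34,131/3], descend [12, 14]
  N12 x:[101/3,131/3] y:[30,65] z:[34,128/3] -> hit [34,128/3], descend [2, 6]
    N2 x:[116/3,43] y:[43,65] z:[34,118/3] -> miss, prune
    N6 x:[101/3,131/3] y:[30,44] z:[34,128/3] -> hit [34,128/3], descend [8, 10]
      N8 x:[130/3,131/3] y:[35,41] z:[34,104/3] -> miss, prune
      N10 x:[101/3,124/3] y:[30,44] z:[107/3,128/3] -> hit [107/3,124/3] leaf, test {P4@t=41, P5(miss)}
  N14 x:[32,127/3] y:[28,65] z:[43,143/3] -> miss, prune

Summary -> nodes [0, 12, 2, 6, 8, 10, 14]; box-tests=7; leaf-entries=1; first=P4

== RESULT ==
1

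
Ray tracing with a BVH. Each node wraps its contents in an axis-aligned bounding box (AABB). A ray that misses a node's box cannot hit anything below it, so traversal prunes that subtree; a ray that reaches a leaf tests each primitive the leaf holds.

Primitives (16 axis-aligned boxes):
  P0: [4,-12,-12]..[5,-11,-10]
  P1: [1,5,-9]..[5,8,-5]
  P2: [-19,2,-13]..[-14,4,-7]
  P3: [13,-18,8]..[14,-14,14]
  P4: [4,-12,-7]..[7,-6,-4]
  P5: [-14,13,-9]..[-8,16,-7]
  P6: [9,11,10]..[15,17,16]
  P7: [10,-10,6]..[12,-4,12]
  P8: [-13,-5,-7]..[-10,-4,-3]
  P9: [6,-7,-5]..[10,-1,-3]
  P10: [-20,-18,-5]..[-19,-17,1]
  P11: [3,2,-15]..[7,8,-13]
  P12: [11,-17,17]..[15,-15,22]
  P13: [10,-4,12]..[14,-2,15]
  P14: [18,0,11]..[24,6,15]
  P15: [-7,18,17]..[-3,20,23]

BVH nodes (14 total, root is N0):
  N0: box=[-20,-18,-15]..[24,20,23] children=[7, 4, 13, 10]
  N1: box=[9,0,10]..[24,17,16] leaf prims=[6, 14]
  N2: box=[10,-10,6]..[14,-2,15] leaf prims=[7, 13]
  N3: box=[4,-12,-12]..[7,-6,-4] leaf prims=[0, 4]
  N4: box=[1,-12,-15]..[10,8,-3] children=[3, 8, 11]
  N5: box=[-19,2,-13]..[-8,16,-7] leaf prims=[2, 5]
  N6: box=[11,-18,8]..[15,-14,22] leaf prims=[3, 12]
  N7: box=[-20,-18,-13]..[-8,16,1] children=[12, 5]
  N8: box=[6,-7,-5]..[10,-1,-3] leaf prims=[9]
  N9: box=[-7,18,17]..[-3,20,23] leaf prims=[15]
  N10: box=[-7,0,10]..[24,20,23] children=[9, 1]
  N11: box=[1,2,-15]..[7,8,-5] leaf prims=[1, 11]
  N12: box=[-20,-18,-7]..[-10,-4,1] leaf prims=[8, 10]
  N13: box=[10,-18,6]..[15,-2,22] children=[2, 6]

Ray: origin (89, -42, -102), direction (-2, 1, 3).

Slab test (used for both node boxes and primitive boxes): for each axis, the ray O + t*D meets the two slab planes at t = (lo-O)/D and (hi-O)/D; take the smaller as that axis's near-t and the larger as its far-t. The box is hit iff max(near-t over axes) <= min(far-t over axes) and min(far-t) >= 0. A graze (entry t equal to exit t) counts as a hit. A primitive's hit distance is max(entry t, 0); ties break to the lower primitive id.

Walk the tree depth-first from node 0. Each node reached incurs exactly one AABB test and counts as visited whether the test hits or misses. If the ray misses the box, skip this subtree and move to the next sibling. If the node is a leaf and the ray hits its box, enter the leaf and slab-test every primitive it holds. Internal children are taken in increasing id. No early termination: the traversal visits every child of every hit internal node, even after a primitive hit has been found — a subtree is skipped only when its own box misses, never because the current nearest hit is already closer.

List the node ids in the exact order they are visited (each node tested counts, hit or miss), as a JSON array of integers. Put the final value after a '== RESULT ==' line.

Walk:
N0 x:[65/2,109/2] y:[24,62] z:[29,125/3] -> hit [65/2,125/3], descend [4, 7, 10, 13]
  N4 x:[79/2,44] y:[30,50] z:[29,33] -> miss, prune
  N7 x:[97/2,109/2] y:[24,58] z:[89/3,103/3] -> miss, prune
  N10 x:[65/2,48] y:[42,62] z:[112/3,125/3] -> miss, prune
  N13 x:[37,79/2] y:[24,40] z:[36,124/3] -> hit [37,79/2], descend [2, 6]
    N2 x:[75/2,79/2] y:[32,40] z:[36,39] -> hit [75/2,39] leaf, test {P7(miss), P13@t=38}
    N6 x:[37,39] y:[24,28] z:[110/3,124/3] -> miss, prune

order=[0, 4, 7, 10, 13, 2, 6]  |boxes|=7  |leaves|=1  hit=P13

== RESULT ==
[0, 4, 7, 10, 13, 2, 6]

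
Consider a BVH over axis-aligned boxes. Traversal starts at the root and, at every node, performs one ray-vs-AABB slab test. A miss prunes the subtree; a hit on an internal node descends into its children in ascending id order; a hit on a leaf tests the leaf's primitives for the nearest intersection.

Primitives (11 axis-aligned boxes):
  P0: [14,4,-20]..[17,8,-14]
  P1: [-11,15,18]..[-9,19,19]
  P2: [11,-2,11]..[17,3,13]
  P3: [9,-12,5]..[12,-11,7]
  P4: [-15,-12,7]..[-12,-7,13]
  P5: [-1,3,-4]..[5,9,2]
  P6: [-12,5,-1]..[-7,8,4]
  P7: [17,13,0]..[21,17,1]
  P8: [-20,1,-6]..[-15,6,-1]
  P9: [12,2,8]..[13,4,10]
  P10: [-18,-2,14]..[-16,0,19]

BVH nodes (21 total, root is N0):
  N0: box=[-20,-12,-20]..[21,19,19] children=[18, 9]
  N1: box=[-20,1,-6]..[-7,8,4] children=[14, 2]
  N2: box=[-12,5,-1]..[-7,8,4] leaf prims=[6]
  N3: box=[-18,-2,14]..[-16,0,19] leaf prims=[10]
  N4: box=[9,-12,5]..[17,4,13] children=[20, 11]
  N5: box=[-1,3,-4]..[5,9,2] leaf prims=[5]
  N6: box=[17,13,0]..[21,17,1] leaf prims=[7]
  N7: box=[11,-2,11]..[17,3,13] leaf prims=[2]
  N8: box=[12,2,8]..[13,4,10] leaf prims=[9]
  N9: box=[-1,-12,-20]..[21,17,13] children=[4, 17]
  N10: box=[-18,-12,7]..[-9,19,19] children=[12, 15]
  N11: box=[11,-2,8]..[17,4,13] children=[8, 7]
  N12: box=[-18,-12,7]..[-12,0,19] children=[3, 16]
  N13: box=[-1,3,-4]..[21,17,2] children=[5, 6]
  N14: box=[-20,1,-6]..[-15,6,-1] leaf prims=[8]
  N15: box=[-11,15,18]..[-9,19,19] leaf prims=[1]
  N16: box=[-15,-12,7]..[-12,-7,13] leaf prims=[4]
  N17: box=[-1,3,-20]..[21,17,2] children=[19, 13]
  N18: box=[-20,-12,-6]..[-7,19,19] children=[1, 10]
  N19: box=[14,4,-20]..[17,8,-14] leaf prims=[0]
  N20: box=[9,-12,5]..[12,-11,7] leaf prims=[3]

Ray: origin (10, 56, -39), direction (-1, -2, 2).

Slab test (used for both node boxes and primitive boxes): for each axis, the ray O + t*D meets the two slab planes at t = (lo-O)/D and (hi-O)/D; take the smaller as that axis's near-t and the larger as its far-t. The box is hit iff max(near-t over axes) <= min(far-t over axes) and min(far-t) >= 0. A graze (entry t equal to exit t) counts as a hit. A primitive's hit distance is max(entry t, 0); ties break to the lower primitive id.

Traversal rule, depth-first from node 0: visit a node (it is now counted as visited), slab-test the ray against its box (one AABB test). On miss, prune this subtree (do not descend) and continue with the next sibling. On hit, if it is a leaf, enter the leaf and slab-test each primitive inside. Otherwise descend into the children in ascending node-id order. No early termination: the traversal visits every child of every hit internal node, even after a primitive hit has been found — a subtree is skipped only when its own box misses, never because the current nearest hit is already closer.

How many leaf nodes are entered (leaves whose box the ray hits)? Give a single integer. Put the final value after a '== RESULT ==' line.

Trace the traversal:
N0 x:[-11,30] y:[37/2,34] z:[19/2,29] -> hit [37/2,29], descend [9, 18]
  N9 x:[-11,11] y:[39/2,34] z:[19/2,26] -> miss, prune
  N18 x:[17,30] y:[37/2,34] z:[33/2,29] -> hit [37/2,29], descend [1, 10]
    N1 x:[17,30] y:[24,55/2] z:[33/2,43/2] -> miss, prune
    N10 x:[19,28] y:[37/2,34] z:[23,29] -> hit [23,28], descend [12, 15]
      N12 x:[22,28] y:[28,34] z:[23,29] -> hit [28,28], descend [3, 16]
        N3 x:[26,28] y:[28,29] z:[53/2,29] -> hit [28,28] leaf, test {P10@t=28}
        N16 x:[22,25] y:[63/2,34] z:[23,26] -> miss, prune
      N15 x:[19,21] y:[37/2,41/2] z:[57/2,29] -> miss, prune

Visited [0, 9, 18, 1, 10, 12, 3, 16, 15]. Tests: 9 box, 1 leaf. Nearest: P10.

== RESULT ==
1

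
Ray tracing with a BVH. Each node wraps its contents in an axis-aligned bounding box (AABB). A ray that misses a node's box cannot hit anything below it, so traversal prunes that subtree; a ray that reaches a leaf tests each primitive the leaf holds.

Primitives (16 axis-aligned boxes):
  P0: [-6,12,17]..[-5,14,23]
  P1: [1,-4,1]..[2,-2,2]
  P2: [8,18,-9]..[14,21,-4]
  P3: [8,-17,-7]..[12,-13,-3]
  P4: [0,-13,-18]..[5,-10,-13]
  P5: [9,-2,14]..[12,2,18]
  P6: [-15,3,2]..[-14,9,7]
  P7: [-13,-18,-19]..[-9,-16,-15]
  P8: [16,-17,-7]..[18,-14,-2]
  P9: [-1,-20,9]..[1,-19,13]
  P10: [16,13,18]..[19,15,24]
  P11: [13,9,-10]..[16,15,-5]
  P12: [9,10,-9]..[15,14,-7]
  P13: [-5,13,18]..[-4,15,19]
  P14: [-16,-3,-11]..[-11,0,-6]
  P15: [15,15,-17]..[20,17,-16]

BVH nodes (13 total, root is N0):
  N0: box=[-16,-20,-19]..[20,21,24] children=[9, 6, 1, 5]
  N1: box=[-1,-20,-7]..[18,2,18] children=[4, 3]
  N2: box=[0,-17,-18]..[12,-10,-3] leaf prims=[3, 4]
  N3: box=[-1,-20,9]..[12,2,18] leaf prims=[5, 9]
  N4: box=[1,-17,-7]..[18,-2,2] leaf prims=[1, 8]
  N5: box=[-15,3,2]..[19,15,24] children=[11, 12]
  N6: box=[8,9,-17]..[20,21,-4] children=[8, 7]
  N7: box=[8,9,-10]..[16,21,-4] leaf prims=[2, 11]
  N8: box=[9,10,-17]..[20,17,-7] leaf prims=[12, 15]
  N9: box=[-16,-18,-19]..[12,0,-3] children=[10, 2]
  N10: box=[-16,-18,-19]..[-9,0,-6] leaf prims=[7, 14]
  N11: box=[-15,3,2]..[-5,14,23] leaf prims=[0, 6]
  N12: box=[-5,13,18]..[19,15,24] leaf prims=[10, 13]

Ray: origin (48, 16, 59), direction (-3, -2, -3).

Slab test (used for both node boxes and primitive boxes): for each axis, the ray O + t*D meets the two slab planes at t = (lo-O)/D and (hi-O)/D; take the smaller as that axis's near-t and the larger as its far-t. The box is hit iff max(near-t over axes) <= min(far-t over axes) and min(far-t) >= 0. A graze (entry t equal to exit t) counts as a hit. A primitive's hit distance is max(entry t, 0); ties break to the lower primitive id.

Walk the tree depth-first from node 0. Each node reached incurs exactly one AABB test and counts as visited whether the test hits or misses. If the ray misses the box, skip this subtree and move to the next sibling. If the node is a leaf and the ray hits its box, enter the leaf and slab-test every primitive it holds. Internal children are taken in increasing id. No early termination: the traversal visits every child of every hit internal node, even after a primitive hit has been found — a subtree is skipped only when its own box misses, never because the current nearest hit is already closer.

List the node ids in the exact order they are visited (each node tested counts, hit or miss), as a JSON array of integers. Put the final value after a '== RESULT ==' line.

Walk:
N0 x:[28/3,64/3] y:[-5/2,18] z:[35/3,26] -> hit [35/3,18], descend [1, 5, 6, 9]
  N1 x:[10,49/3] y:[7,18] z:[41/3,22] -> hit [41/3,49/3], descend [3, 4]
    N3 x:[12,49/3] y:[7,18] z:[41/3,50/3] -> hit [41/3,49/3] leaf, test {P5(miss), P9(miss)}
    N4 x:[10,47/3] y:[9,33/2] z:[19,22] -> miss, prune
  N5 x:[29/3,21] y:[1/2,13/2] z:[35/3,19] -> miss, prune
  N6 x:[28/3,40/3] y:[-5/2,7/2] z:[21,76/3] -> miss, prune
  N9 x:[12,64/3] y:[8,17] z:[62/3,26] -> miss, prune

Summary -> nodes [0, 1, 3, 4, 5, 6, 9]; box-tests=7; leaf-entries=1; first=miss

== RESULT ==
[0, 1, 3, 4, 5, 6, 9]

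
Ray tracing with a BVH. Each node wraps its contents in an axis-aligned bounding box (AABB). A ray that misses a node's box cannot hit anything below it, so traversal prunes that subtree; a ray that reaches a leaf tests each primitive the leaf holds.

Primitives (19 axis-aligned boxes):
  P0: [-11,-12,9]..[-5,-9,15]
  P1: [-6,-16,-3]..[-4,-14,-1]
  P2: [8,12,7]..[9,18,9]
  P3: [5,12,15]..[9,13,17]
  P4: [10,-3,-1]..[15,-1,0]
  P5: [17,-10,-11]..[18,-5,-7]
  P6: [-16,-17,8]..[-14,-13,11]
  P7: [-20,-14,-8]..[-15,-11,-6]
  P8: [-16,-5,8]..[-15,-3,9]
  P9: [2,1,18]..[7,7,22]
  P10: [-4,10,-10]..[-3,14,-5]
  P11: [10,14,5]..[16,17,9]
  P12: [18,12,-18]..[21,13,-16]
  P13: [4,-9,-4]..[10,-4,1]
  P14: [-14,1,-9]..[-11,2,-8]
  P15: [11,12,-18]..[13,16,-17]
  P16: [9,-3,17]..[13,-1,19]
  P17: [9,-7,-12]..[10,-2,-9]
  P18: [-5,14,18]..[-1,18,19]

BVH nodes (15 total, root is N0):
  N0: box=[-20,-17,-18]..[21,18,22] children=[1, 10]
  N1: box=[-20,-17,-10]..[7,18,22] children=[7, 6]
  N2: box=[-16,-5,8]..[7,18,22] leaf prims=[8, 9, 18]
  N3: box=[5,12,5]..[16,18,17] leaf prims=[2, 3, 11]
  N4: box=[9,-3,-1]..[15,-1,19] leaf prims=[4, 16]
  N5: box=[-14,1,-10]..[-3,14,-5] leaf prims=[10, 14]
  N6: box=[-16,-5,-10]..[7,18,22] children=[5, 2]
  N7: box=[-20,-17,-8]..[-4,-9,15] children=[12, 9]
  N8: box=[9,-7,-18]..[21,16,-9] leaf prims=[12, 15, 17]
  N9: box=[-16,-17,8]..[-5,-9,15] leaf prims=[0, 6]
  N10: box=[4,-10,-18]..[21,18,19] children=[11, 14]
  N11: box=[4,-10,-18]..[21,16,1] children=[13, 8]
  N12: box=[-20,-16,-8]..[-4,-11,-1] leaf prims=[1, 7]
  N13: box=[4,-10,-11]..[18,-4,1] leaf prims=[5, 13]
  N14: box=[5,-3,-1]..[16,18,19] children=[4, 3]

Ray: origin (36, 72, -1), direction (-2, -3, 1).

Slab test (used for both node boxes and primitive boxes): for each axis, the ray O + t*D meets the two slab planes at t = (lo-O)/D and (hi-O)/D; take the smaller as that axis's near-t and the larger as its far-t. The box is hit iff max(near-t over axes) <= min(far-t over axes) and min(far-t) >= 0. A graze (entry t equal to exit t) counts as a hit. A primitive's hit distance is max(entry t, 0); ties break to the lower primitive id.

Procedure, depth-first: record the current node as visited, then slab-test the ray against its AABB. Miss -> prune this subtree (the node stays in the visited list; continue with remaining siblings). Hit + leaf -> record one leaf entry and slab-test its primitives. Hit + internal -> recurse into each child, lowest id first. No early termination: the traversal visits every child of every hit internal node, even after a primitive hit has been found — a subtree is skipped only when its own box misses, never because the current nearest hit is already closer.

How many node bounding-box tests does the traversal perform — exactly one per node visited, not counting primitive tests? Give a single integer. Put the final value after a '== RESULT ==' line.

Walk:
N0 x:[15/2,28] y:[18,89/3] z:[-17,23] -> hit [18,23], descend [1, 10]
  N1 x:[29/2,28] y:[18,89/3] z:[-9,23] -> hit [18,23], descend [6, 7]
    N6 x:[29/2,26] y:[18,77/3] z:[-9,23] -> hit [18,23], descend [2, 5]
      N2 x:[29/2,26] y:[18,77/3] z:[9,23] -> hit [18,23] leaf, test {P8(miss), P9(miss), P18@t=19}
      N5 x:[39/2,25] y:[58/3,71/3] z:[-9,-4] -> miss, prune
    N7 x:[20,28] y:[27,89/3] z:[-7,16] -> miss, prune
  N10 x:[15/2,16] y:[18,82/3] z:[-17,20] -> miss, prune

Summary -> nodes [0, 1, 6, 2, 5, 7, 10]; box-tests=7; leaf-entries=1; first=P18

== RESULT ==
7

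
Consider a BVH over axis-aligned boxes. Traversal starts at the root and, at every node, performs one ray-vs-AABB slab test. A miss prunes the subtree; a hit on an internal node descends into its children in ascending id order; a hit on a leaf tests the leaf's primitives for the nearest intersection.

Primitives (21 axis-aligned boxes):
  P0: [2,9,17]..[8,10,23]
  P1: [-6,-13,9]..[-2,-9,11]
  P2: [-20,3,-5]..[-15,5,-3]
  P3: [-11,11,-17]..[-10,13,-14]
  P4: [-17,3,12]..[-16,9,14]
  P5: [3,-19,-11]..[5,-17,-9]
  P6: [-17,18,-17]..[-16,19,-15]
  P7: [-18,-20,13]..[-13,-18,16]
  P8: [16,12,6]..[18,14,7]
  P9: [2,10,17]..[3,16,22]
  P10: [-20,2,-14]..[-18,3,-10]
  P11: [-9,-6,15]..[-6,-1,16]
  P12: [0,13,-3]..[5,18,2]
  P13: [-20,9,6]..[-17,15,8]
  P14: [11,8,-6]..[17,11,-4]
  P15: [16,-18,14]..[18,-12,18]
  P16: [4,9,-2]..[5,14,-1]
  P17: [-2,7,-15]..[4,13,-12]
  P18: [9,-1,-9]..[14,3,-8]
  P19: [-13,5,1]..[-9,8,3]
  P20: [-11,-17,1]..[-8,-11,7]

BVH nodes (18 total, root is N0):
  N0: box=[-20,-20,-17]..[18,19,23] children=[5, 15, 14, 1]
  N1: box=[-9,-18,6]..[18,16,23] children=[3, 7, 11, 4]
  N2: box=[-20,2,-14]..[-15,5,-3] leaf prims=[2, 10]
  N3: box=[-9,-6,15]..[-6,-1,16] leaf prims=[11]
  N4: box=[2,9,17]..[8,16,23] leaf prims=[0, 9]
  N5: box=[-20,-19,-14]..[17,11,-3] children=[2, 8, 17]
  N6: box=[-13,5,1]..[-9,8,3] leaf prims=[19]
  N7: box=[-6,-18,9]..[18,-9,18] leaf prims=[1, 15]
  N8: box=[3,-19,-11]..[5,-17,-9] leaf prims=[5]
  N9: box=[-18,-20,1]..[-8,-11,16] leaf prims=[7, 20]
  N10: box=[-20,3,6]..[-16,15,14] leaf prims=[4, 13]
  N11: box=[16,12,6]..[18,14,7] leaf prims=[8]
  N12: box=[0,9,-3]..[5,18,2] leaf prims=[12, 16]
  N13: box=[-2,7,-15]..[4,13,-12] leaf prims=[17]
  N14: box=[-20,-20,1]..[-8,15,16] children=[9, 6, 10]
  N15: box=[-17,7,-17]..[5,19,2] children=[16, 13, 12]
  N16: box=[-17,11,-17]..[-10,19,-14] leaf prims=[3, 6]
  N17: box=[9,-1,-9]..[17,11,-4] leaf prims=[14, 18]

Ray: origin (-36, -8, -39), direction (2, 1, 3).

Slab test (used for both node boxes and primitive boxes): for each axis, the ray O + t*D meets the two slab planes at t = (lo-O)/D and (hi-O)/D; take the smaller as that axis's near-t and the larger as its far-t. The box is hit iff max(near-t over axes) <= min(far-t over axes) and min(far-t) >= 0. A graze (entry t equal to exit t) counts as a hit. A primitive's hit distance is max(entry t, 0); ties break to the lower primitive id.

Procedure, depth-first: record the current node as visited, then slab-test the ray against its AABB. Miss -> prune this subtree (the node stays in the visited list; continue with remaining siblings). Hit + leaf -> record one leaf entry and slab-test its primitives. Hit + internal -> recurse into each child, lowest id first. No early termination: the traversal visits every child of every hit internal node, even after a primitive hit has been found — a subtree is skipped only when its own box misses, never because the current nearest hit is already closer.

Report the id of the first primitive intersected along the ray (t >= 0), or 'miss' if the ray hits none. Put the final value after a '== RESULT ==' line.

Walk:
N0 x:[8,27] y:[-12,27] z:[22/3,62/3] -> hit [8,62/3], descend [1, 5, 14, 15]
  N1 x:[27/2,27] y:[-10,24] z:[15,62/3] -> hit [15,62/3], descend [3, 4, 7, 11]
    N3 x:[27/2,15] y:[2,7] z:[18,55/3] -> miss, prune
    N4 x:[19,22] y:[17,24] z:[56/3,62/3] -> hit [19,62/3] leaf, test {P0(miss), P9@t=19}
    N7 x:[15,27] y:[-10,-1] z:[16,19] -> miss, prune
    N11 x:[26,27] y:[20,22] z:[15,46/3] -> miss, prune
  N5 x:[8,53/2] y:[-11,19] z:[25/3,12] -> hit [25/3,12], descend [2, 8, 17]
    N2 x:[8,21/2] y:[10,13] z:[25/3,12] -> hit [10,21/2] leaf, test {P2(miss), P10(miss)}
    N8 x:[39/2,41/2] y:[-11,-9] z:[28/3,10] -> miss, prune
    N17 x:[45/2,53/2] y:[7,19] z:[10,35/3] -> miss, prune
  N14 x:[8,14] y:[-12,23] z:[40/3,55/3] -> hit [40/3,14], descend [6, 9, 10]
    N6 x:[23/2,27/2] y:[13,16] z:[40/3,14] -> hit [40/3,27/2] leaf, test {P19@t=40/3}
    N9 x:[9,14] y:[-12,-3] z:[40/3,55/3] -> miss, prune
    N10 x:[8,10] y:[11,23] z:[15,53/3] -> miss, prune
  N15 x:[19/2,41/2] y:[15,27] z:[22/3,41/3] -> miss, prune

Visited [0, 1, 3, 4, 7, 11, 5, 2, 8, 17, 14, 6, 9, 10, 15]. Tests: 15 box, 3 leaf. Nearest: P19.

== RESULT ==
19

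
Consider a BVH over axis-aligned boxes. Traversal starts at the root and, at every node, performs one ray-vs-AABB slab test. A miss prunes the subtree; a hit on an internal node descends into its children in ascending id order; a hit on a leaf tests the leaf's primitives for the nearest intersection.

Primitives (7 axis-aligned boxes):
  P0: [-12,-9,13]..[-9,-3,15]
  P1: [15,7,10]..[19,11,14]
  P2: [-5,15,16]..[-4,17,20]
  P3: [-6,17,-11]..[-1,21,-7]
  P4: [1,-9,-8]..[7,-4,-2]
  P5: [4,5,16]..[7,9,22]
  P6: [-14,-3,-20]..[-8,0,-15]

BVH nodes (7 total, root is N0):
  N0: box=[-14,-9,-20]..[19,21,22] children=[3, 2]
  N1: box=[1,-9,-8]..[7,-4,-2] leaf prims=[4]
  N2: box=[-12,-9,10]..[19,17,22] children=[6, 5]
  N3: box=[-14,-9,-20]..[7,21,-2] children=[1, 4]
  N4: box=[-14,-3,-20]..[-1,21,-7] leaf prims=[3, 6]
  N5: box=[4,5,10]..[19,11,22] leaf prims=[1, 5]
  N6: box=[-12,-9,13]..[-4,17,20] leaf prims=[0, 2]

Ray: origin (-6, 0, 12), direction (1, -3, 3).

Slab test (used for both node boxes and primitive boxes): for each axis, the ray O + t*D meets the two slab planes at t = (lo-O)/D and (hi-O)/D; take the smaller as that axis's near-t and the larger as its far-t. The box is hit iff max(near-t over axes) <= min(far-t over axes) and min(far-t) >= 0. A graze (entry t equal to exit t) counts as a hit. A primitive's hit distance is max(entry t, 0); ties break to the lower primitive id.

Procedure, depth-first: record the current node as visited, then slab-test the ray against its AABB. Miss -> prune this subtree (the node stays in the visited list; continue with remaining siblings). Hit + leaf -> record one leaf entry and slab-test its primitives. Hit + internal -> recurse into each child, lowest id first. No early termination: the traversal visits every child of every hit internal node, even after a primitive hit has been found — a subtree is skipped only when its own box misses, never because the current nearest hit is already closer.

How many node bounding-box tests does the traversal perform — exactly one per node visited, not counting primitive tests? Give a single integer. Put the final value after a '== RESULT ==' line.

Traverse from the root:
N0 x:[-8,25] y:[-7,3] z:[-32/3,10/3] -> hit [-7,3], descend [2, 3]
  N2 x:[-6,25] y:[-17/3,3] z:[-2/3,10/3] -> hit [-2/3,3], descend [5, 6]
    N5 x:[10,25] y:[-11/3,-5/3] z:[-2/3,10/3] -> miss, prune
    N6 x:[-6,2] y:[-17/3,3] z:[1/3,8/3] -> hit [1/3,2] leaf, test {P0(miss), P2(miss)}
  N3 x:[-8,13] y:[-7,3] z:[-32/3,-14/3] -> miss, prune

Summary -> nodes [0, 2, 5, 6, 3]; box-tests=5; leaf-entries=1; first=miss

== RESULT ==
5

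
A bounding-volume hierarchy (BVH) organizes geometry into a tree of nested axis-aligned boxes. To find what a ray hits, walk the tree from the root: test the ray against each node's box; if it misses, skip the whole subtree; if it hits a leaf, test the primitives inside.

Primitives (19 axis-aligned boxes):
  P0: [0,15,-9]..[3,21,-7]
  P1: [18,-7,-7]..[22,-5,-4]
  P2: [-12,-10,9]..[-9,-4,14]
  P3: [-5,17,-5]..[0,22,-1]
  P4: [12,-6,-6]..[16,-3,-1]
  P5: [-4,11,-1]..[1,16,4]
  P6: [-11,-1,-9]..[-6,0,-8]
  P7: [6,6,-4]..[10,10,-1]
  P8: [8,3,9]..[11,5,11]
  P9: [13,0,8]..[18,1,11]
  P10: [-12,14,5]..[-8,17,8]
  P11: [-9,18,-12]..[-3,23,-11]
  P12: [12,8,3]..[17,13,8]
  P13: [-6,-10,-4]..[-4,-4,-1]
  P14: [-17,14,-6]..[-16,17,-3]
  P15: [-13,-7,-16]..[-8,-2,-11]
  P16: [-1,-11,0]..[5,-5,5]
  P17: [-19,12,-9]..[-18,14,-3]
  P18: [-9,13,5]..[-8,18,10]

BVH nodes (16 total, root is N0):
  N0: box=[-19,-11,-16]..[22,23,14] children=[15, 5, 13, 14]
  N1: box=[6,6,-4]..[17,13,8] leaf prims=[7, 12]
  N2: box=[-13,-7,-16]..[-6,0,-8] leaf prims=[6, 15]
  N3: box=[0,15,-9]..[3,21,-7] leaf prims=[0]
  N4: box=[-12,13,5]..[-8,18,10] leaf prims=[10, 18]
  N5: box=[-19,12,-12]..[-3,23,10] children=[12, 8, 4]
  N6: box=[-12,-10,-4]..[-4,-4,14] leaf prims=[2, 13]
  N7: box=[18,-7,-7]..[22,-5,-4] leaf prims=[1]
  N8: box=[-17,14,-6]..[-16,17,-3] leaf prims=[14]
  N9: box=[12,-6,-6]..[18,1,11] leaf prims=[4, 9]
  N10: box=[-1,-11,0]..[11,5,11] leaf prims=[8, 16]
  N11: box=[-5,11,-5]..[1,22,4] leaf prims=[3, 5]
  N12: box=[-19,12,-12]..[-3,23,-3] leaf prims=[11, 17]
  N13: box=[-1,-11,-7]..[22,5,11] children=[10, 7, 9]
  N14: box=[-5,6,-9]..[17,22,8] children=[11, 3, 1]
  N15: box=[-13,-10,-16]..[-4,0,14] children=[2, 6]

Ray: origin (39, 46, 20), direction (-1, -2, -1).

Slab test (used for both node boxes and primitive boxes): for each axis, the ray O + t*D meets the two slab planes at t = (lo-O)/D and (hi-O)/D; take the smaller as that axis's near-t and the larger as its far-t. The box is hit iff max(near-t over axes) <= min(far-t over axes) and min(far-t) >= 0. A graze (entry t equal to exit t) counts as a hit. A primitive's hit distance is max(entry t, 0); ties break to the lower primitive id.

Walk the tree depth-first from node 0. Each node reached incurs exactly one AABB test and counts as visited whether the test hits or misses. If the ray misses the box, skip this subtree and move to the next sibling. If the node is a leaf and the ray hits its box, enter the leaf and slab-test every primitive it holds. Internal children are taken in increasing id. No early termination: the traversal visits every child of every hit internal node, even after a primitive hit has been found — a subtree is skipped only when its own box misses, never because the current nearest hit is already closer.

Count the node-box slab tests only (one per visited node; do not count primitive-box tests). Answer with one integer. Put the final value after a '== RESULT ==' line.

Walk:
N0 x:[17,58] y:[23/2,57/2] z:[6,36] -> hit [17,57/2], descend [5, 13, 14, 15]
  N5 x:[42,58] y:[23/2,17] z:[10,32] -> miss, prune
  N13 x:[17,40] y:[41/2,57/2] z:[9,27] -> hit [41/2,27], descend [7, 9, 10]
    N7 x:[17,21] y:[51/2,53/2] z:[24,27] -> miss, prune
    N9 x:[21,27] y:[45/2,26] z:[9,26] -> hit [45/2,26] leaf, test {P4@t=49/2, P9(miss)}
    N10 x:[28,40] y:[41/2,57/2] z:[9,20] -> miss, prune
  N14 x:[22,44] y:[12,20] z:[12,29] -> miss, prune
  N15 x:[43,52] y:[23,28] z:[6,36] -> miss, prune

Summary -> nodes [0, 5, 13, 7, 9, 10, 14, 15]; box-tests=8; leaf-entries=1; first=P4

== RESULT ==
8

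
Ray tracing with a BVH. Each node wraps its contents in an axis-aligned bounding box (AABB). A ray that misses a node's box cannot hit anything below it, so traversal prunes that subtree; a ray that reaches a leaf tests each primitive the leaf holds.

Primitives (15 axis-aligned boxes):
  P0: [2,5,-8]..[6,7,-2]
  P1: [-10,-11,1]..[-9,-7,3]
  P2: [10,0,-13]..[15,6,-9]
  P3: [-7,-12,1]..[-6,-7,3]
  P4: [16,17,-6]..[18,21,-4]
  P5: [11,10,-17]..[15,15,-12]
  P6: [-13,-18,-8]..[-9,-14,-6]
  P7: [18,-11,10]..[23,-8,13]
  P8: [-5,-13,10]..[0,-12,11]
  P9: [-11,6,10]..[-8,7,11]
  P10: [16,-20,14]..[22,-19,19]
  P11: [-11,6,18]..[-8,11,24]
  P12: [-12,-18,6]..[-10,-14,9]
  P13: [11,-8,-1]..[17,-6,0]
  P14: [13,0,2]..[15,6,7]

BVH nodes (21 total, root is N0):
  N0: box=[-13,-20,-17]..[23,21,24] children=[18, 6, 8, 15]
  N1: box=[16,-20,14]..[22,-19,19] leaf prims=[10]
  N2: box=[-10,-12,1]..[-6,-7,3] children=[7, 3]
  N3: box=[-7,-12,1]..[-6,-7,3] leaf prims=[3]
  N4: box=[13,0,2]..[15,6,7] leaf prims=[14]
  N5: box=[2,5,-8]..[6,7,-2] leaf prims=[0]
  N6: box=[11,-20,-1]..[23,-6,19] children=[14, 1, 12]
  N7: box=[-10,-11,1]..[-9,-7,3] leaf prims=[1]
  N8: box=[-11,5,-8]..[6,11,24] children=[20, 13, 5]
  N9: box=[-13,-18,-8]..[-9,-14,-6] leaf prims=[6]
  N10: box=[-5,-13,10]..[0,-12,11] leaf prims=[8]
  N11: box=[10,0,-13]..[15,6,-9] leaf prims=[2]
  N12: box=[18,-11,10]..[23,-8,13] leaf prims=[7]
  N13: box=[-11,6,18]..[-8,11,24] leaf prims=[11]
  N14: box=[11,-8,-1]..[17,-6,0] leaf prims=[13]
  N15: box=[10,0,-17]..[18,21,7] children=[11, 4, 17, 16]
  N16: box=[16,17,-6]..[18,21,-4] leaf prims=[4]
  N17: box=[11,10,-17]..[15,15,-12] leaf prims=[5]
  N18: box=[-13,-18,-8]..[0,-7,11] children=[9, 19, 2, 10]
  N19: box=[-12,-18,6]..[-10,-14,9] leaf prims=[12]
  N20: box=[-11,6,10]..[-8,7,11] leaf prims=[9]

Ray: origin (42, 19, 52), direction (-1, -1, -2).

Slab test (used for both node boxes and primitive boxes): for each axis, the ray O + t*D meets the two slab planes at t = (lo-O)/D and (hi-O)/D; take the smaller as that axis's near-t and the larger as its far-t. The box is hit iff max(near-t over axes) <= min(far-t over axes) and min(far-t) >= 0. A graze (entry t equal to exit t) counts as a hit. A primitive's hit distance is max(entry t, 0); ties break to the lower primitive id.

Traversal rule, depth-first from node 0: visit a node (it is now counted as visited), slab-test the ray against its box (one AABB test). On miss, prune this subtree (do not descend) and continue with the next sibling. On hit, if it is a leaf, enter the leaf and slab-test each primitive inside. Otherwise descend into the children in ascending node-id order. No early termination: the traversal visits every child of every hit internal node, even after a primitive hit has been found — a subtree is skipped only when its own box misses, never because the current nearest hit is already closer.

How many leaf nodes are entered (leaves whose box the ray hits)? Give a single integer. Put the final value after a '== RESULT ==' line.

Walk:
N0 x:[19,55] y:[-2,39] z:[14,69/2] -> hit [19,69/2], descend [6, 8, 15, 18]
  N6 x:[19,31] y:[25,39] z:[33/2,53/2] -> hit [25,53/2], descend [1, 12, 14]
    N1 x:[20,26] y:[38,39] z:[33/2,19] -> miss, prune
    N12 x:[19,24] y:[27,30] z:[39/2,21] -> miss, prune
    N14 x:[25,31] y:[25,27] z:[26,53/2] -> hit [26,53/2] leaf, test {P13@t=26}
  N8 x:[36,53] y:[8,14] z:[14,30] -> miss, prune
  N15 x:[24,32] y:[-2,19] z:[45/2,69/2] -> miss, prune
  N18 x:[42,55] y:[26,37] z:[41/2,30] -> miss, prune

order=[0, 6, 1, 12, 14, 8, 15, 18]  |boxes|=8  |leaves|=1  hit=P13

== RESULT ==
1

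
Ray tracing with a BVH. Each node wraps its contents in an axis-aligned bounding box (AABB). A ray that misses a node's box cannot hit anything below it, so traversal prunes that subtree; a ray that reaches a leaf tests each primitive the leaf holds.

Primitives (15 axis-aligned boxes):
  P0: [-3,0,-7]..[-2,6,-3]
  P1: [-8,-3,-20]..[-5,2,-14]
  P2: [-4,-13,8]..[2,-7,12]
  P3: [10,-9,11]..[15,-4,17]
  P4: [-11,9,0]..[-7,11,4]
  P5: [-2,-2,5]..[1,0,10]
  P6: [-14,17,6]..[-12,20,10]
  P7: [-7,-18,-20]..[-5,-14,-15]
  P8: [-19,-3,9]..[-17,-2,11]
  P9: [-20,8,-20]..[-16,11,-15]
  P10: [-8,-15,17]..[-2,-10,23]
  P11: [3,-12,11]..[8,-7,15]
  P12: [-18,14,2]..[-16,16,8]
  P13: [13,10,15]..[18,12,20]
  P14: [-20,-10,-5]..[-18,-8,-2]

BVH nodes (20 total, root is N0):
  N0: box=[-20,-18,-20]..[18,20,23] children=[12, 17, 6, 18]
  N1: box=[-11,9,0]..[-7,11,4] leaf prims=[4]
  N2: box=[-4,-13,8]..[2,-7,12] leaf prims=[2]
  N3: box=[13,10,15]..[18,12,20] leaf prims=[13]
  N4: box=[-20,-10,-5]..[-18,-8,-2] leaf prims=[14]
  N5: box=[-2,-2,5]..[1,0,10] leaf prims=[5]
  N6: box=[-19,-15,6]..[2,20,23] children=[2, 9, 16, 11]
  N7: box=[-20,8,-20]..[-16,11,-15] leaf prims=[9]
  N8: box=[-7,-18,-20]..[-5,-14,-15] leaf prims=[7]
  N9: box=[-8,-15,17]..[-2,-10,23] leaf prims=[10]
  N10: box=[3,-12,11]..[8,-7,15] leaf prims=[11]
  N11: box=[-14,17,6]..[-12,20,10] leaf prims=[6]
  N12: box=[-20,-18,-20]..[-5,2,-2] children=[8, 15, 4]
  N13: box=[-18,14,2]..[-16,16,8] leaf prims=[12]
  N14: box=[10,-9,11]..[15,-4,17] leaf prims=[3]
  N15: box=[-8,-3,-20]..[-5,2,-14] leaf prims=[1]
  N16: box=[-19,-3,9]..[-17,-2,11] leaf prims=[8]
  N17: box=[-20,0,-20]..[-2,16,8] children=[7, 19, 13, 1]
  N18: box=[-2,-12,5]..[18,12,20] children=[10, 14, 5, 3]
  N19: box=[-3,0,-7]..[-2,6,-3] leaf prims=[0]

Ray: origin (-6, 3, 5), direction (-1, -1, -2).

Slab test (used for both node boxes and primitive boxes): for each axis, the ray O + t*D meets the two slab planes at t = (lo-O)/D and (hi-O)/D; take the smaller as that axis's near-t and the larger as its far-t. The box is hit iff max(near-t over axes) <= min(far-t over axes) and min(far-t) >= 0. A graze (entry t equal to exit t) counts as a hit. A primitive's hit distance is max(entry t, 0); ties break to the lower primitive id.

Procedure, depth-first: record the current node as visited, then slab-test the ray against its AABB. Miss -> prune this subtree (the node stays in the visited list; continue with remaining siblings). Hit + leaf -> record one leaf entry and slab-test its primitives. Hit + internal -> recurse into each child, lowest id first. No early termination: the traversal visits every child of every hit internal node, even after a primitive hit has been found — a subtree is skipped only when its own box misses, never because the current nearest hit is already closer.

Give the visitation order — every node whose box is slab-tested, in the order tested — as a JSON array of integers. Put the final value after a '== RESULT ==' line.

Traverse from the root:
N0 x:[-24,14] y:[-17,21] z:[-9,25/2] -> hit [-9,25/2], descend [6, 12, 17, 18]
  N6 x:[-8,13] y:[-17,18] z:[-9,-1/2] -> miss, prune
  N12 x:[-1,14] y:[1,21] z:[7/2,25/2] -> hit [7/2,25/2], descend [4, 8, 15]
    N4 x:[12,14] y:[11,13] z:[7/2,5] -> miss, prune
    N8 x:[-1,1] y:[17,21] z:[10,25/2] -> miss, prune
    N15 x:[-1,2] y:[1,6] z:[19/2,25/2] -> miss, prune
  N17 x:[-4,14] y:[-13,3] z:[-3/2,25/2] -> hit [-3/2,3], descend [1, 7, 13, 19]
    N1 x:[1,5] y:[-8,-6] z:[1/2,5/2] -> miss, prune
    N7 x:[10,14] y:[-8,-5] z:[10,25/2] -> miss, prune
    N13 x:[10,12] y:[-13,-11] z:[-3/2,3/2] -> miss, prune
    N19 x:[-4,-3] y:[-3,3] z:[4,6] -> miss, prune
  N18 x:[-24,-4] y:[-9,15] z:[-15/2,0] -> miss, prune

Visited [0, 6, 12, 4, 8, 15, 17, 1, 7, 13, 19, 18]. Tests: 12 box, 0 leaf. Nearest: miss.

== RESULT ==
[0, 6, 12, 4, 8, 15, 17, 1, 7, 13, 19, 18]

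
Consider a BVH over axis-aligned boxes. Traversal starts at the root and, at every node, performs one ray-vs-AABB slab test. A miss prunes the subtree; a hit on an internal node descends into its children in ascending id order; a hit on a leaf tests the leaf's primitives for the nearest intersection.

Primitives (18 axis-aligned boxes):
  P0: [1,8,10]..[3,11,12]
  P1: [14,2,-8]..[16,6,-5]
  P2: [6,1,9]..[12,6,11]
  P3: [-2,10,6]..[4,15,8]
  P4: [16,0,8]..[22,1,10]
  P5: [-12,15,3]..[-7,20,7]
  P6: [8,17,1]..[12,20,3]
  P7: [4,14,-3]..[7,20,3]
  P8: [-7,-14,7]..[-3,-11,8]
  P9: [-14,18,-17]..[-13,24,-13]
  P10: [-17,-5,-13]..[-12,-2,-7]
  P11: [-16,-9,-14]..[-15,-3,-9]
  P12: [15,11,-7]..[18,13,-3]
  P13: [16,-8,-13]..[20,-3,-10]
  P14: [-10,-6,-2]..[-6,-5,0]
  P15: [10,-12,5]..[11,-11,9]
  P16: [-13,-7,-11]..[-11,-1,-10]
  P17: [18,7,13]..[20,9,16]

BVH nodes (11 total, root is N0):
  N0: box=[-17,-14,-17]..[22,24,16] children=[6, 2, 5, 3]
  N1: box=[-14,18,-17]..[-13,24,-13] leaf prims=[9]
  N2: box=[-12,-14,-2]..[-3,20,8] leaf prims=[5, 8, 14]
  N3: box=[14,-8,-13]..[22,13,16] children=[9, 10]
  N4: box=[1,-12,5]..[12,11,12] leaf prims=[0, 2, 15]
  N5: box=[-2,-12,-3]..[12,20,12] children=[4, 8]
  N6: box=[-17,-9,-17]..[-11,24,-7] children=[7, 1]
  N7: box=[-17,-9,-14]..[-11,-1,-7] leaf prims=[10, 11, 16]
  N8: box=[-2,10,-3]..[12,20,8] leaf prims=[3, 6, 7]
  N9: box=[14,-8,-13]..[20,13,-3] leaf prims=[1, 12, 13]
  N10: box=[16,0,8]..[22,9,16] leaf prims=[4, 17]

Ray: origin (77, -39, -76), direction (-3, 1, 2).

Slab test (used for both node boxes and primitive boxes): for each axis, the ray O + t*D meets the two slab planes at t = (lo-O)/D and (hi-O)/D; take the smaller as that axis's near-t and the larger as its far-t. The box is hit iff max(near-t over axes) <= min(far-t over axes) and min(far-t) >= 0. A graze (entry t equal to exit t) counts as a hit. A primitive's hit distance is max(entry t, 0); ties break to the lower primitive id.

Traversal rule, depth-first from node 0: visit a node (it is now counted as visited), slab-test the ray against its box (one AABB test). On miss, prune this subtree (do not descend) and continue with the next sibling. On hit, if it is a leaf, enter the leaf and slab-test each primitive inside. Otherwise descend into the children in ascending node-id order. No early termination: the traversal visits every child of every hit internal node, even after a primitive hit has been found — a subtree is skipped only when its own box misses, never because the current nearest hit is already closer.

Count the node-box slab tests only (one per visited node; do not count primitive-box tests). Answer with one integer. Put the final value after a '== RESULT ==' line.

Trace the traversal:
N0 x:[55/3,94/3] y:[25,63] z:[59/2,46] -> hit [59/2,94/3], descend [2, 3, 5, 6]
  N2 x:[80/3,89/3] y:[25,59] z:[37,42] -> miss, prune
  N3 x:[55/3,21] y:[31,52] z:[63/2,46] -> miss, prune
  N5 x:[65/3,79/3] y:[27,59] z:[73/2,44] -> miss, prune
  N6 x:[88/3,94/3] y:[30,63] z:[59/2,69/2] -> hit [30,94/3], descend [1, 7]
    N1 x:[30,91/3] y:[57,63] z:[59/2,63/2] -> miss, prune
    N7 x:[88/3,94/3] y:[30,38] z:[31,69/2] -> hit [31,94/3] leaf, test {P10(miss), P11@t=31, P16(miss)}

7 AABB tests over nodes [0, 2, 3, 5, 6, 1, 7]; 1 leaf entered; closest P11.

== RESULT ==
7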